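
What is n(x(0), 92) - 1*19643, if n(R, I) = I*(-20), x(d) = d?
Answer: -21483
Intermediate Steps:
n(R, I) = -20*I
n(x(0), 92) - 1*19643 = -20*92 - 1*19643 = -1840 - 19643 = -21483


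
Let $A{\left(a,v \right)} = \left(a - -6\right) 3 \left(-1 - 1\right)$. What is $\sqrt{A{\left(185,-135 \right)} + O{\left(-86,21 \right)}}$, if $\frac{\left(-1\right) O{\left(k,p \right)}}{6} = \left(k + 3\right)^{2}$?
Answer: $12 i \sqrt{295} \approx 206.11 i$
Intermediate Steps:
$O{\left(k,p \right)} = - 6 \left(3 + k\right)^{2}$ ($O{\left(k,p \right)} = - 6 \left(k + 3\right)^{2} = - 6 \left(3 + k\right)^{2}$)
$A{\left(a,v \right)} = -36 - 6 a$ ($A{\left(a,v \right)} = \left(a + 6\right) 3 \left(-2\right) = \left(6 + a\right) \left(-6\right) = -36 - 6 a$)
$\sqrt{A{\left(185,-135 \right)} + O{\left(-86,21 \right)}} = \sqrt{\left(-36 - 1110\right) - 6 \left(3 - 86\right)^{2}} = \sqrt{\left(-36 - 1110\right) - 6 \left(-83\right)^{2}} = \sqrt{-1146 - 41334} = \sqrt{-42480} = 12 i \sqrt{295}$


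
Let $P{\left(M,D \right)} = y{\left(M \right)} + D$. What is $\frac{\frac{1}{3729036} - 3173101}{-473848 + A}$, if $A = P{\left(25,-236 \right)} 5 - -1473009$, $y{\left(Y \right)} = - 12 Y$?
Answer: $- \frac{11832607860635}{3715913522316} \approx -3.1843$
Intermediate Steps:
$P{\left(M,D \right)} = D - 12 M$ ($P{\left(M,D \right)} = - 12 M + D = D - 12 M$)
$A = 1470329$ ($A = \left(-236 - 300\right) 5 - -1473009 = \left(-236 - 300\right) 5 + 1473009 = \left(-536\right) 5 + 1473009 = -2680 + 1473009 = 1470329$)
$\frac{\frac{1}{3729036} - 3173101}{-473848 + A} = \frac{\frac{1}{3729036} - 3173101}{-473848 + 1470329} = \frac{\frac{1}{3729036} - 3173101}{996481} = \left(- \frac{11832607860635}{3729036}\right) \frac{1}{996481} = - \frac{11832607860635}{3715913522316}$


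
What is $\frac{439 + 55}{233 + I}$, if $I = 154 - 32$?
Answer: $\frac{494}{355} \approx 1.3916$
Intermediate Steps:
$I = 122$
$\frac{439 + 55}{233 + I} = \frac{439 + 55}{233 + 122} = \frac{494}{355}$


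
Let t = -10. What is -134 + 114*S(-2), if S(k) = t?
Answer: -1274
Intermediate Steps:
S(k) = -10
-134 + 114*S(-2) = -134 + 114*(-10) = -134 - 1140 = -1274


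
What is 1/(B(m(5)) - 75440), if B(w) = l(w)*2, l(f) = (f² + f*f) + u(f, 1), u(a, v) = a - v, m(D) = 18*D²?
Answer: 1/735458 ≈ 1.3597e-6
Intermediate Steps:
l(f) = -1 + f + 2*f² (l(f) = (f² + f*f) + (f - 1*1) = (f² + f²) + (f - 1) = 2*f² + (-1 + f) = -1 + f + 2*f²)
B(w) = -2 + 2*w + 4*w² (B(w) = (-1 + w + 2*w²)*2 = -2 + 2*w + 4*w²)
1/(B(m(5)) - 75440) = 1/((-2 + 2*(18*5²) + 4*(18*5²)²) - 75440) = 1/((-2 + 2*(18*25) + 4*(18*25)²) - 75440) = 1/((-2 + 2*450 + 4*450²) - 75440) = 1/((-2 + 900 + 4*202500) - 75440) = 1/((-2 + 900 + 810000) - 75440) = 1/(810898 - 75440) = 1/735458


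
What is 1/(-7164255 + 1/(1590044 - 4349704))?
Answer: -2759660/19770907953301 ≈ -1.3958e-7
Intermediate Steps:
1/(-7164255 + 1/(1590044 - 4349704)) = 1/(-7164255 + 1/(-2759660)) = 1/(-7164255 - 1/2759660) = 1/(-19770907953301/2759660) = -2759660/19770907953301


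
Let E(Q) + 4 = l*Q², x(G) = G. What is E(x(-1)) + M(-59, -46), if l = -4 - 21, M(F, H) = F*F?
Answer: 3452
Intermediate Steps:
M(F, H) = F²
l = -25
E(Q) = -4 - 25*Q²
E(x(-1)) + M(-59, -46) = (-4 - 25*(-1)²) + (-59)² = (-4 - 25*1) + 3481 = (-4 - 25) + 3481 = -29 + 3481 = 3452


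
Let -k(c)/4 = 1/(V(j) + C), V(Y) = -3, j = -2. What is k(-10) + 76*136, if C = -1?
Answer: 10337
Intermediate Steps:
k(c) = 1 (k(c) = -4/(-3 - 1) = -4/(-4) = -4*(-¼) = 1)
k(-10) + 76*136 = 1 + 76*136 = 1 + 10336 = 10337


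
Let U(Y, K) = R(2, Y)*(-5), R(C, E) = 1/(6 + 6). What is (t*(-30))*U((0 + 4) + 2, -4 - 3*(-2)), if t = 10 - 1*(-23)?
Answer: 825/2 ≈ 412.50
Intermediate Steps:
R(C, E) = 1/12
U(Y, K) = -5/12 (U(Y, K) = (1/12)*(-5) = -5/12)
t = 33 (t = 10 + 23 = 33)
(t*(-30))*U((0 + 4) + 2, -4 - 3*(-2)) = (33*(-30))*(-5/12) = -990*(-5/12) = 825/2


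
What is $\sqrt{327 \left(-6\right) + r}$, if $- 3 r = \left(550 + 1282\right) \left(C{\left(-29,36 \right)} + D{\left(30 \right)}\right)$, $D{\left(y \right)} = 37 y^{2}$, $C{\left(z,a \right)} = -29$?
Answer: $\frac{i \sqrt{182875074}}{3} \approx 4507.7 i$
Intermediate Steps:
$r = - \frac{60952472}{3}$ ($r = - \frac{\left(550 + 1282\right) \left(-29 + 37 \cdot 30^{2}\right)}{3} = - \frac{1832 \left(-29 + 37 \cdot 900\right)}{3} = - \frac{1832 \left(-29 + 33300\right)}{3} = - \frac{1832 \cdot 33271}{3} = \left(- \frac{1}{3}\right) 60952472 = - \frac{60952472}{3} \approx -2.0318 \cdot 10^{7}$)
$\sqrt{327 \left(-6\right) + r} = \sqrt{327 \left(-6\right) - \frac{60952472}{3}} = \sqrt{-1962 - \frac{60952472}{3}} = \sqrt{- \frac{60958358}{3}} = \frac{i \sqrt{182875074}}{3}$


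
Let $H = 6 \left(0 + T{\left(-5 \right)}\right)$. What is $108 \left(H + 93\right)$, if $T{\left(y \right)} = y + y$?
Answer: $3564$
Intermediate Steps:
$T{\left(y \right)} = 2 y$
$H = -60$ ($H = 6 \left(0 + 2 \left(-5\right)\right) = 6 \left(0 - 10\right) = 6 \left(-10\right) = -60$)
$108 \left(H + 93\right) = 108 \left(-60 + 93\right) = 108 \cdot 33 = 3564$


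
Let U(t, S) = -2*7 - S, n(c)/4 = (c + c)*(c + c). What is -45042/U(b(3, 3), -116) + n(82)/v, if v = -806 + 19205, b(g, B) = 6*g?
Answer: -136292365/312783 ≈ -435.74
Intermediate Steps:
n(c) = 16*c² (n(c) = 4*((c + c)*(c + c)) = 4*((2*c)*(2*c)) = 4*(4*c²) = 16*c²)
U(t, S) = -14 - S
v = 18399
-45042/U(b(3, 3), -116) + n(82)/v = -45042/(-14 - 1*(-116)) + (16*82²)/18399 = -45042/(-14 + 116) + (16*6724)*(1/18399) = -45042/102 + 107584*(1/18399) = -45042*1/102 + 107584/18399 = -7507/17 + 107584/18399 = -136292365/312783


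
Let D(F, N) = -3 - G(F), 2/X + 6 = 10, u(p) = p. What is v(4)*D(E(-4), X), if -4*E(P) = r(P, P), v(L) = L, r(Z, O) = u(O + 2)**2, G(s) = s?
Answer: -8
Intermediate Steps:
r(Z, O) = (2 + O)**2 (r(Z, O) = (O + 2)**2 = (2 + O)**2)
X = 1/2 (X = 2/(-6 + 10) = 2/4 = 2*(1/4) = 1/2 ≈ 0.50000)
E(P) = -(2 + P)**2/4
D(F, N) = -3 - F
v(4)*D(E(-4), X) = 4*(-3 - (-1)*(2 - 4)**2/4) = 4*(-3 - (-1)*(-2)**2/4) = 4*(-3 - (-1)*4/4) = 4*(-3 - 1*(-1)) = 4*(-3 + 1) = 4*(-2) = -8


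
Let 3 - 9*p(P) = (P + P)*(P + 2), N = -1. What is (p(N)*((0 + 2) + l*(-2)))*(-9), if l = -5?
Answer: -60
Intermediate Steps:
p(P) = ⅓ - 2*P*(2 + P)/9 (p(P) = ⅓ - (P + P)*(P + 2)/9 = ⅓ - 2*P*(2 + P)/9)
(p(N)*((0 + 2) + l*(-2)))*(-9) = ((⅓ - 4/9*(-1) - 2/9*(-1)²)*((0 + 2) - 5*(-2)))*(-9) = ((⅓ + 4/9 - 2/9*1)*(2 + 10))*(-9) = ((⅓ + 4/9 - 2/9)*12)*(-9) = ((5/9)*12)*(-9) = (20/3)*(-9) = -60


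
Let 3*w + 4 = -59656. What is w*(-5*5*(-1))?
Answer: -1491500/3 ≈ -4.9717e+5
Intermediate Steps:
w = -59660/3 (w = -4/3 + (⅓)*(-59656) = -4/3 - 59656/3 = -59660/3 ≈ -19887.)
w*(-5*5*(-1)) = -59660*(-5*5)*(-1)/3 = -(-1491500)*(-1)/3 = -59660/3*25 = -1491500/3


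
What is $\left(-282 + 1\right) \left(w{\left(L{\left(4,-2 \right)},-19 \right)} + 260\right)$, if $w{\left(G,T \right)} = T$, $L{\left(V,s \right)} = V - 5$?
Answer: $-67721$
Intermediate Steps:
$L{\left(V,s \right)} = -5 + V$
$\left(-282 + 1\right) \left(w{\left(L{\left(4,-2 \right)},-19 \right)} + 260\right) = \left(-282 + 1\right) \left(-19 + 260\right) = \left(-281\right) 241 = -67721$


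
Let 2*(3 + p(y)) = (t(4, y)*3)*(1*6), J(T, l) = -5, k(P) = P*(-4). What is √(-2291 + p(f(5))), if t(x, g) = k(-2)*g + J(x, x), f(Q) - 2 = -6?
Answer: I*√2627 ≈ 51.254*I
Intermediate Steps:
f(Q) = -4 (f(Q) = 2 - 6 = -4)
k(P) = -4*P
t(x, g) = -5 + 8*g (t(x, g) = (-4*(-2))*g - 5 = 8*g - 5 = -5 + 8*g)
p(y) = -48 + 72*y (p(y) = -3 + (((-5 + 8*y)*3)*(1*6))/2 = -3 + ((-15 + 24*y)*6)/2 = -3 + (-90 + 144*y)/2 = -3 + (-45 + 72*y) = -48 + 72*y)
√(-2291 + p(f(5))) = √(-2291 + (-48 + 72*(-4))) = √(-2291 + (-48 - 288)) = √(-2291 - 336) = √(-2627) = I*√2627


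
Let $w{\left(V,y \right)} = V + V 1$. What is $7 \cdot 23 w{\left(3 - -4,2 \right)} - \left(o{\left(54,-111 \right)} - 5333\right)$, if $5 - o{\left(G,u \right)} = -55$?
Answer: $7527$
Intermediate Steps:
$w{\left(V,y \right)} = 2 V$ ($w{\left(V,y \right)} = V + V = 2 V$)
$o{\left(G,u \right)} = 60$ ($o{\left(G,u \right)} = 5 - -55 = 5 + 55 = 60$)
$7 \cdot 23 w{\left(3 - -4,2 \right)} - \left(o{\left(54,-111 \right)} - 5333\right) = 7 \cdot 23 \cdot 2 \left(3 - -4\right) - \left(60 - 5333\right) = 161 \cdot 2 \left(3 + 4\right) - \left(60 - 5333\right) = 161 \cdot 2 \cdot 7 - -5273 = 161 \cdot 14 + 5273 = 2254 + 5273 = 7527$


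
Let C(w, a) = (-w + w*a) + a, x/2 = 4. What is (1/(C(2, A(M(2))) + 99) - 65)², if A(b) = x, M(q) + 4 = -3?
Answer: 61842496/14641 ≈ 4223.9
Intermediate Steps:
x = 8 (x = 2*4 = 8)
M(q) = -7 (M(q) = -4 - 3 = -7)
A(b) = 8
C(w, a) = a - w + a*w (C(w, a) = (-w + a*w) + a = a - w + a*w)
(1/(C(2, A(M(2))) + 99) - 65)² = (1/((8 - 1*2 + 8*2) + 99) - 65)² = (1/((8 - 2 + 16) + 99) - 65)² = (1/(22 + 99) - 65)² = (1/121 - 65)² = (-7864/121)² = 61842496/14641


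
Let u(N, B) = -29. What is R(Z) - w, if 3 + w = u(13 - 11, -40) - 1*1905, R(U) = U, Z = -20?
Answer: 1917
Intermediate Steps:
w = -1937 (w = -3 + (-29 - 1*1905) = -3 + (-29 - 1905) = -3 - 1934 = -1937)
R(Z) - w = -20 - 1*(-1937) = -20 + 1937 = 1917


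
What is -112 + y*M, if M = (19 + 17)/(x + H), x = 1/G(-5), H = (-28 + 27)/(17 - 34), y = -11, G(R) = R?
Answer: 2693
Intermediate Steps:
H = 1/17 (H = -1/(-17) = -1*(-1/17) = 1/17 ≈ 0.058824)
x = -⅕ (x = 1/(-5) = -⅕ ≈ -0.20000)
M = -255 (M = (19 + 17)/(-⅕ + 1/17) = 36/(-12/85) = 36*(-85/12) = -255)
-112 + y*M = -112 - 11*(-255) = -112 + 2805 = 2693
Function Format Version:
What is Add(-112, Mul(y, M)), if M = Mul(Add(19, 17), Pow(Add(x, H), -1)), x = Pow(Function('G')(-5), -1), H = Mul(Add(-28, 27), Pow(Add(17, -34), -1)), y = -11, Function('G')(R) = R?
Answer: 2693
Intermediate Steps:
H = Rational(1, 17) (H = Mul(-1, Pow(-17, -1)) = Mul(-1, Rational(-1, 17)) = Rational(1, 17) ≈ 0.058824)
x = Rational(-1, 5) (x = Pow(-5, -1) = Rational(-1, 5) ≈ -0.20000)
M = -255 (M = Mul(Add(19, 17), Pow(Add(Rational(-1, 5), Rational(1, 17)), -1)) = Mul(36, Pow(Rational(-12, 85), -1)) = Mul(36, Rational(-85, 12)) = -255)
Add(-112, Mul(y, M)) = Add(-112, Mul(-11, -255)) = Add(-112, 2805) = 2693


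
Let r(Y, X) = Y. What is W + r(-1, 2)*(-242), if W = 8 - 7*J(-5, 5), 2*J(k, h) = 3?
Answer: 479/2 ≈ 239.50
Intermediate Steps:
J(k, h) = 3/2 (J(k, h) = (1/2)*3 = 3/2)
W = -5/2 (W = 8 - 7*3/2 = 8 - 21/2 = -5/2 ≈ -2.5000)
W + r(-1, 2)*(-242) = -5/2 - 1*(-242) = -5/2 + 242 = 479/2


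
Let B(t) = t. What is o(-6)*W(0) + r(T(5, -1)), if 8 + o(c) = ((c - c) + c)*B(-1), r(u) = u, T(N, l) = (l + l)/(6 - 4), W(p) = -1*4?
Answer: 7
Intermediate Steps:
W(p) = -4
T(N, l) = l (T(N, l) = (2*l)/2 = (2*l)*(½) = l)
o(c) = -8 - c (o(c) = -8 + ((c - c) + c)*(-1) = -8 + (0 + c)*(-1) = -8 + c*(-1) = -8 - c)
o(-6)*W(0) + r(T(5, -1)) = (-8 - 1*(-6))*(-4) - 1 = (-8 + 6)*(-4) - 1 = -2*(-4) - 1 = 8 - 1 = 7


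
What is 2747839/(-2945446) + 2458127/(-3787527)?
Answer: -17647794743795/11155956252042 ≈ -1.5819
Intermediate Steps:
2747839/(-2945446) + 2458127/(-3787527) = 2747839*(-1/2945446) + 2458127*(-1/3787527) = -2747839/2945446 - 2458127/3787527 = -17647794743795/11155956252042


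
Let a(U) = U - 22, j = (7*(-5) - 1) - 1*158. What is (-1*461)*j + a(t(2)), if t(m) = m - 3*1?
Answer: 89411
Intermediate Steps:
t(m) = -3 + m (t(m) = m - 3 = -3 + m)
j = -194 (j = (-35 - 1) - 158 = -36 - 158 = -194)
a(U) = -22 + U
(-1*461)*j + a(t(2)) = -1*461*(-194) + (-22 + (-3 + 2)) = -461*(-194) + (-22 - 1) = 89434 - 23 = 89411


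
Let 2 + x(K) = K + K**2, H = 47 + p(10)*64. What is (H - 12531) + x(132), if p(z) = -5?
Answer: 4750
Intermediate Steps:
H = -273 (H = 47 - 5*64 = 47 - 320 = -273)
x(K) = -2 + K + K**2 (x(K) = -2 + (K + K**2) = -2 + K + K**2)
(H - 12531) + x(132) = (-273 - 12531) + (-2 + 132 + 132**2) = -12804 + (-2 + 132 + 17424) = -12804 + 17554 = 4750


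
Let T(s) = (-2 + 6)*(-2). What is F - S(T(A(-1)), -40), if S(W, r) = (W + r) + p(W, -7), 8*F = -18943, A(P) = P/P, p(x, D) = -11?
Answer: -18471/8 ≈ -2308.9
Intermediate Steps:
A(P) = 1
T(s) = -8 (T(s) = 4*(-2) = -8)
F = -18943/8 (F = (⅛)*(-18943) = -18943/8 ≈ -2367.9)
S(W, r) = -11 + W + r (S(W, r) = (W + r) - 11 = -11 + W + r)
F - S(T(A(-1)), -40) = -18943/8 - (-11 - 8 - 40) = -18943/8 - 1*(-59) = -18943/8 + 59 = -18471/8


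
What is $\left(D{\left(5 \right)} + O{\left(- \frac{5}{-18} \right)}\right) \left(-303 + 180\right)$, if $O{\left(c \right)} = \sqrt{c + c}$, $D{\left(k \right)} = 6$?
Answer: $-738 - 41 \sqrt{5} \approx -829.68$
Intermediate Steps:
$O{\left(c \right)} = \sqrt{2} \sqrt{c}$ ($O{\left(c \right)} = \sqrt{2 c} = \sqrt{2} \sqrt{c}$)
$\left(D{\left(5 \right)} + O{\left(- \frac{5}{-18} \right)}\right) \left(-303 + 180\right) = \left(6 + \sqrt{2} \sqrt{- \frac{5}{-18}}\right) \left(-303 + 180\right) = \left(6 + \sqrt{2} \sqrt{\left(-5\right) \left(- \frac{1}{18}\right)}\right) \left(-123\right) = \left(6 + \sqrt{2} \sqrt{\frac{5}{18}}\right) \left(-123\right) = \left(6 + \sqrt{2} \frac{\sqrt{10}}{6}\right) \left(-123\right) = \left(6 + \frac{\sqrt{5}}{3}\right) \left(-123\right) = -738 - 41 \sqrt{5}$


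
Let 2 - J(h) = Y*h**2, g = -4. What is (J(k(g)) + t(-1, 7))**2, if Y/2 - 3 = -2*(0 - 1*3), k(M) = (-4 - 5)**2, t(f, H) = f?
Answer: 13946901409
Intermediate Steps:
k(M) = 81 (k(M) = (-9)**2 = 81)
Y = 18 (Y = 6 + 2*(-2*(0 - 1*3)) = 6 + 2*(-2*(0 - 3)) = 6 + 2*(-2*(-3)) = 6 + 2*6 = 6 + 12 = 18)
J(h) = 2 - 18*h**2
(J(k(g)) + t(-1, 7))**2 = ((2 - 18*81**2) - 1)**2 = ((2 - 18*6561) - 1)**2 = ((2 - 118098) - 1)**2 = (-118096 - 1)**2 = (-118097)**2 = 13946901409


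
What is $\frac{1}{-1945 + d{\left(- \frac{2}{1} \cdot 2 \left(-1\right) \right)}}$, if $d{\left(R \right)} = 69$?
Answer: $- \frac{1}{1876} \approx -0.00053305$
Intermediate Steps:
$\frac{1}{-1945 + d{\left(- \frac{2}{1} \cdot 2 \left(-1\right) \right)}} = \frac{1}{-1945 + 69} = \frac{1}{-1876} = - \frac{1}{1876}$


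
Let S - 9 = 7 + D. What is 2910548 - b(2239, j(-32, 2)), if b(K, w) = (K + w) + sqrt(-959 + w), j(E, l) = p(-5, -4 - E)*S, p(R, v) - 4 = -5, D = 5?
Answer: 2908330 - 14*I*sqrt(5) ≈ 2.9083e+6 - 31.305*I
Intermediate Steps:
p(R, v) = -1 (p(R, v) = 4 - 5 = -1)
S = 21 (S = 9 + (7 + 5) = 9 + 12 = 21)
j(E, l) = -21 (j(E, l) = -1*21 = -21)
b(K, w) = K + w + sqrt(-959 + w)
2910548 - b(2239, j(-32, 2)) = 2910548 - (2239 - 21 + sqrt(-959 - 21)) = 2910548 - (2239 - 21 + sqrt(-980)) = 2910548 - (2239 - 21 + 14*I*sqrt(5)) = 2910548 - (2218 + 14*I*sqrt(5)) = 2910548 + (-2218 - 14*I*sqrt(5)) = 2908330 - 14*I*sqrt(5)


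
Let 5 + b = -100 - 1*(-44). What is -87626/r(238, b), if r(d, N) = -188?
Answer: 43813/94 ≈ 466.10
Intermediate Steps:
b = -61 (b = -5 + (-100 - 1*(-44)) = -5 + (-100 + 44) = -5 - 56 = -61)
-87626/r(238, b) = -87626/(-188) = -87626*(-1/188) = 43813/94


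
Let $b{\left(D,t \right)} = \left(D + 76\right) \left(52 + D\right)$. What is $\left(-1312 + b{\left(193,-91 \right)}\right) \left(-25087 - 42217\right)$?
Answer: $-4347367272$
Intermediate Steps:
$b{\left(D,t \right)} = \left(52 + D\right) \left(76 + D\right)$ ($b{\left(D,t \right)} = \left(76 + D\right) \left(52 + D\right) = \left(52 + D\right) \left(76 + D\right)$)
$\left(-1312 + b{\left(193,-91 \right)}\right) \left(-25087 - 42217\right) = \left(-1312 + \left(3952 + 193^{2} + 128 \cdot 193\right)\right) \left(-25087 - 42217\right) = \left(-1312 + \left(3952 + 37249 + 24704\right)\right) \left(-67304\right) = \left(-1312 + 65905\right) \left(-67304\right) = 64593 \left(-67304\right) = -4347367272$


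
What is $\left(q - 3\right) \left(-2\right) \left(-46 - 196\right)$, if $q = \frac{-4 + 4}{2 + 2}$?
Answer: $-1452$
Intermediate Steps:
$q = 0$ ($q = \frac{0}{4} = 0 \cdot \frac{1}{4} = 0$)
$\left(q - 3\right) \left(-2\right) \left(-46 - 196\right) = \left(0 - 3\right) \left(-2\right) \left(-46 - 196\right) = \left(-3\right) \left(-2\right) \left(-46 - 196\right) = 6 \left(-242\right) = -1452$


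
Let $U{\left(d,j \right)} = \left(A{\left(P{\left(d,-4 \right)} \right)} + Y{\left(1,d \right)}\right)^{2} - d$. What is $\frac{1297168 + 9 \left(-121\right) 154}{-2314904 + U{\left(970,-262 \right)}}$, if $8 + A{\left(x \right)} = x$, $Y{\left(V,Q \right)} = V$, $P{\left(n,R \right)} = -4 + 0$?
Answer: $- \frac{1129462}{2315753} \approx -0.48773$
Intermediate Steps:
$P{\left(n,R \right)} = -4$
$A{\left(x \right)} = -8 + x$
$U{\left(d,j \right)} = 121 - d$ ($U{\left(d,j \right)} = \left(\left(-8 - 4\right) + 1\right)^{2} - d = \left(-12 + 1\right)^{2} - d = \left(-11\right)^{2} - d = 121 - d$)
$\frac{1297168 + 9 \left(-121\right) 154}{-2314904 + U{\left(970,-262 \right)}} = \frac{1297168 + 9 \left(-121\right) 154}{-2314904 + \left(121 - 970\right)} = \frac{1297168 - 167706}{-2314904 + \left(121 - 970\right)} = \frac{1297168 - 167706}{-2314904 - 849} = \frac{1129462}{-2315753} = 1129462 \left(- \frac{1}{2315753}\right) = - \frac{1129462}{2315753}$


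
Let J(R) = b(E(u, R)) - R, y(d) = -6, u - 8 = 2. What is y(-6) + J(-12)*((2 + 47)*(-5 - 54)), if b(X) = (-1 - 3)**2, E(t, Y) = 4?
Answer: -80954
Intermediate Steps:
u = 10 (u = 8 + 2 = 10)
b(X) = 16 (b(X) = (-4)**2 = 16)
J(R) = 16 - R
y(-6) + J(-12)*((2 + 47)*(-5 - 54)) = -6 + (16 - 1*(-12))*((2 + 47)*(-5 - 54)) = -6 + (16 + 12)*(49*(-59)) = -6 + 28*(-2891) = -6 - 80948 = -80954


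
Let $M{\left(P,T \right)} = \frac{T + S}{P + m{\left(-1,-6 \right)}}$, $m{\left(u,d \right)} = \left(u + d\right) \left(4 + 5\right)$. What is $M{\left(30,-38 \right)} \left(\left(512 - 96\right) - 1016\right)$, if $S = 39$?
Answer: $\frac{200}{11} \approx 18.182$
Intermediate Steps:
$m{\left(u,d \right)} = 9 d + 9 u$ ($m{\left(u,d \right)} = \left(d + u\right) 9 = 9 d + 9 u$)
$M{\left(P,T \right)} = \frac{39 + T}{-63 + P}$ ($M{\left(P,T \right)} = \frac{T + 39}{P + \left(9 \left(-6\right) + 9 \left(-1\right)\right)} = \frac{39 + T}{P - 63} = \frac{39 + T}{-63 + P}$)
$M{\left(30,-38 \right)} \left(\left(512 - 96\right) - 1016\right) = \frac{39 - 38}{-63 + 30} \left(\left(512 - 96\right) - 1016\right) = \frac{1}{-33} \cdot 1 \left(416 - 1016\right) = \left(- \frac{1}{33}\right) 1 \left(-600\right) = \left(- \frac{1}{33}\right) \left(-600\right) = \frac{200}{11}$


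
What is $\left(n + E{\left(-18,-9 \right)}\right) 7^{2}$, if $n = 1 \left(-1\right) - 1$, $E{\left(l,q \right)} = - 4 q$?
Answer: $1666$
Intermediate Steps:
$n = -2$ ($n = -1 - 1 = -2$)
$\left(n + E{\left(-18,-9 \right)}\right) 7^{2} = \left(-2 - -36\right) 7^{2} = \left(-2 + 36\right) 49 = 34 \cdot 49 = 1666$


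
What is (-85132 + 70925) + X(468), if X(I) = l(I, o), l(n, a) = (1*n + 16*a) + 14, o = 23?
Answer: -13357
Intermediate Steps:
l(n, a) = 14 + n + 16*a (l(n, a) = (n + 16*a) + 14 = 14 + n + 16*a)
X(I) = 382 + I (X(I) = 14 + I + 16*23 = 14 + I + 368 = 382 + I)
(-85132 + 70925) + X(468) = (-85132 + 70925) + (382 + 468) = -14207 + 850 = -13357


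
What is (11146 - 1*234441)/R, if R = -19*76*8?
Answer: 223295/11552 ≈ 19.330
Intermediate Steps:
R = -11552 (R = -1444*8 = -11552)
(11146 - 1*234441)/R = (11146 - 1*234441)/(-11552) = (11146 - 234441)*(-1/11552) = -223295*(-1/11552) = 223295/11552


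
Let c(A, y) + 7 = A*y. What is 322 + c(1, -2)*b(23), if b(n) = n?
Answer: 115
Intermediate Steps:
c(A, y) = -7 + A*y
322 + c(1, -2)*b(23) = 322 + (-7 + 1*(-2))*23 = 322 + (-7 - 2)*23 = 322 - 9*23 = 322 - 207 = 115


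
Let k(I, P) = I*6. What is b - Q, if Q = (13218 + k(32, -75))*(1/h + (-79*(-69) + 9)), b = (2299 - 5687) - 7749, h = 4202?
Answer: -153855684142/2101 ≈ -7.3230e+7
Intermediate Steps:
b = -11137 (b = -3388 - 7749 = -11137)
k(I, P) = 6*I
Q = 153832285305/2101 (Q = (13218 + 6*32)*(1/4202 + (-79*(-69) + 9)) = (13218 + 192)*(1/4202 + (5451 + 9)) = 13410*(1/4202 + 5460) = 13410*(22942921/4202) = 153832285305/2101 ≈ 7.3219e+7)
b - Q = -11137 - 1*153832285305/2101 = -11137 - 153832285305/2101 = -153855684142/2101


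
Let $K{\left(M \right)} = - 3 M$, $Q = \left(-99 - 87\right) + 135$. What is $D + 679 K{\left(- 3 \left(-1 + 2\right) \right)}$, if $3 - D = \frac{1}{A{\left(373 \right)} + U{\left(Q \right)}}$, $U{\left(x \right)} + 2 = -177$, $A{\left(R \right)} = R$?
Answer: $\frac{1186115}{194} \approx 6114.0$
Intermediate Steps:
$Q = -51$ ($Q = -186 + 135 = -51$)
$U{\left(x \right)} = -179$ ($U{\left(x \right)} = -2 - 177 = -179$)
$D = \frac{581}{194}$ ($D = 3 - \frac{1}{373 - 179} = 3 - \frac{1}{194} = \frac{581}{194} \approx 2.9948$)
$D + 679 K{\left(- 3 \left(-1 + 2\right) \right)} = \frac{581}{194} + 679 \left(- 3 \left(- 3 \left(-1 + 2\right)\right)\right) = \frac{581}{194} + 679 \left(- 3 \left(\left(-3\right) 1\right)\right) = \frac{581}{194} + 679 \left(\left(-3\right) \left(-3\right)\right) = \frac{581}{194} + 679 \cdot 9 = \frac{581}{194} + 6111 = \frac{1186115}{194}$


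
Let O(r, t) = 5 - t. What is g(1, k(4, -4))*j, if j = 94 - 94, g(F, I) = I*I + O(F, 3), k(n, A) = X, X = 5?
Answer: 0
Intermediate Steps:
k(n, A) = 5
g(F, I) = 2 + I**2 (g(F, I) = I*I + (5 - 1*3) = I**2 + (5 - 3) = I**2 + 2 = 2 + I**2)
j = 0
g(1, k(4, -4))*j = (2 + 5**2)*0 = (2 + 25)*0 = 27*0 = 0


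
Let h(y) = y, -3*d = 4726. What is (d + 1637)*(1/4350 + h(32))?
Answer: 5150437/2610 ≈ 1973.3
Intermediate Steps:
d = -4726/3 (d = -⅓*4726 = -4726/3 ≈ -1575.3)
(d + 1637)*(1/4350 + h(32)) = (-4726/3 + 1637)*(1/4350 + 32) = 185*(1/4350 + 32)/3 = (185/3)*(139201/4350) = 5150437/2610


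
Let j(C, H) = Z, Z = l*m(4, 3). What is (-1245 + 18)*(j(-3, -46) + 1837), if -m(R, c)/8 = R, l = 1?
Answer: -2214735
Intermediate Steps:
m(R, c) = -8*R
Z = -32 (Z = 1*(-8*4) = 1*(-32) = -32)
j(C, H) = -32
(-1245 + 18)*(j(-3, -46) + 1837) = (-1245 + 18)*(-32 + 1837) = -1227*1805 = -2214735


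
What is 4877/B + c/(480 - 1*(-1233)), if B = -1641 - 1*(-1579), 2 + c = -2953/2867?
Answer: -23952319561/304492602 ≈ -78.663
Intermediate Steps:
c = -8687/2867 (c = -2 - 2953/2867 = -8687/2867 ≈ -3.0300)
B = -62 (B = -1641 + 1579 = -62)
4877/B + c/(480 - 1*(-1233)) = 4877/(-62) - 8687/(2867*(480 - 1*(-1233))) = 4877*(-1/62) - 8687/(2867*(480 + 1233)) = -4877/62 - 8687/2867/1713 = -4877/62 - 8687/2867*1/1713 = -4877/62 - 8687/4911171 = -23952319561/304492602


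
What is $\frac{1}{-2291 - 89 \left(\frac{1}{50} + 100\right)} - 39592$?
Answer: $- \frac{22157227338}{559639} \approx -39592.0$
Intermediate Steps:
$\frac{1}{-2291 - 89 \left(\frac{1}{50} + 100\right)} - 39592 = \frac{1}{-2291 - \frac{445089}{50}} - 39592 = \frac{1}{- \frac{559639}{50}} - 39592 = - \frac{50}{559639} - 39592 = - \frac{22157227338}{559639}$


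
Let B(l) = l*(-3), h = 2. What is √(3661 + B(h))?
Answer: √3655 ≈ 60.457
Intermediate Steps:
B(l) = -3*l
√(3661 + B(h)) = √(3661 - 3*2) = √(3661 - 6) = √3655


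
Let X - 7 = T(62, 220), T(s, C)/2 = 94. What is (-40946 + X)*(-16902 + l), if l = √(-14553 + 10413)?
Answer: 688773402 - 244506*I*√115 ≈ 6.8877e+8 - 2.622e+6*I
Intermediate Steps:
T(s, C) = 188 (T(s, C) = 2*94 = 188)
l = 6*I*√115 (l = √(-4140) = 6*I*√115 ≈ 64.343*I)
X = 195 (X = 7 + 188 = 195)
(-40946 + X)*(-16902 + l) = (-40946 + 195)*(-16902 + 6*I*√115) = -40751*(-16902 + 6*I*√115) = 688773402 - 244506*I*√115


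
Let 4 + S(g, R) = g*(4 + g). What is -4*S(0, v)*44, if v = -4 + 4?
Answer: 704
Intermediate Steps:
v = 0
S(g, R) = -4 + g*(4 + g)
-4*S(0, v)*44 = -4*(-4 + 0**2 + 4*0)*44 = -4*(-4 + 0 + 0)*44 = -4*(-4)*44 = 16*44 = 704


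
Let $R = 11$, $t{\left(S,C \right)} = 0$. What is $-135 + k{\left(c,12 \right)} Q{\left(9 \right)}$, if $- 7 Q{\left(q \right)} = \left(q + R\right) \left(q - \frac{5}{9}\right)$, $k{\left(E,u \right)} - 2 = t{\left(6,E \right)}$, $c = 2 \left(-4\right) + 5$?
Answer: $- \frac{11545}{63} \approx -183.25$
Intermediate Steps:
$c = -3$ ($c = -8 + 5 = -3$)
$k{\left(E,u \right)} = 2$ ($k{\left(E,u \right)} = 2 + 0 = 2$)
$Q{\left(q \right)} = - \frac{\left(11 + q\right) \left(- \frac{5}{9} + q\right)}{7}$ ($Q{\left(q \right)} = - \frac{\left(q + 11\right) \left(q - \frac{5}{9}\right)}{7} = - \frac{\left(11 + q\right) \left(q - \frac{5}{9}\right)}{7} = - \frac{\left(11 + q\right) \left(- \frac{5}{9} + q\right)}{7}$)
$-135 + k{\left(c,12 \right)} Q{\left(9 \right)} = -135 + 2 \left(\frac{55}{63} - \frac{94}{7} - \frac{9^{2}}{7}\right) = -135 + 2 \left(\frac{55}{63} - \frac{94}{7} - \frac{81}{7}\right) = -135 + 2 \left(- \frac{1520}{63}\right) = -135 - \frac{3040}{63} = - \frac{11545}{63}$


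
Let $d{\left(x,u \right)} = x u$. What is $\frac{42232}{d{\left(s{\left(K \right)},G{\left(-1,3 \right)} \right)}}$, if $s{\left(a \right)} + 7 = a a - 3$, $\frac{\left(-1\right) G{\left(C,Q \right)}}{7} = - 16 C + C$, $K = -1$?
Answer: $\frac{42232}{945} \approx 44.69$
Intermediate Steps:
$G{\left(C,Q \right)} = 105 C$ ($G{\left(C,Q \right)} = - 7 \left(- 16 C + C\right) = - 7 \left(- 15 C\right) = 105 C$)
$s{\left(a \right)} = -10 + a^{2}$ ($s{\left(a \right)} = -7 + \left(a a - 3\right) = -7 + \left(a^{2} - 3\right) = -7 + \left(-3 + a^{2}\right) = -10 + a^{2}$)
$d{\left(x,u \right)} = u x$
$\frac{42232}{d{\left(s{\left(K \right)},G{\left(-1,3 \right)} \right)}} = \frac{42232}{105 \left(-1\right) \left(-10 + \left(-1\right)^{2}\right)} = \frac{42232}{\left(-105\right) \left(-10 + 1\right)} = \frac{42232}{\left(-105\right) \left(-9\right)} = \frac{42232}{945}$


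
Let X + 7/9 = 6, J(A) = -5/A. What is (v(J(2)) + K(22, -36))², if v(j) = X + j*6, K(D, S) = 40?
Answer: 73984/81 ≈ 913.38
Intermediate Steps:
X = 47/9 (X = -7/9 + 6 = 47/9 ≈ 5.2222)
v(j) = 47/9 + 6*j (v(j) = 47/9 + j*6 = 47/9 + 6*j)
(v(J(2)) + K(22, -36))² = ((47/9 + 6*(-5/2)) + 40)² = ((47/9 - 15) + 40)² = (-88/9 + 40)² = (272/9)² = 73984/81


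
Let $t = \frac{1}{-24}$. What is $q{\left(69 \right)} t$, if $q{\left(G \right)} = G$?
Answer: $- \frac{23}{8} \approx -2.875$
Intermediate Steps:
$t = - \frac{1}{24} \approx -0.041667$
$q{\left(69 \right)} t = 69 \left(- \frac{1}{24}\right) = - \frac{23}{8}$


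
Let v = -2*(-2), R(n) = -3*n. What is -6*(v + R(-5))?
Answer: -114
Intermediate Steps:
v = 4
-6*(v + R(-5)) = -6*(4 - 3*(-5)) = -6*(4 + 15) = -6*19 = -114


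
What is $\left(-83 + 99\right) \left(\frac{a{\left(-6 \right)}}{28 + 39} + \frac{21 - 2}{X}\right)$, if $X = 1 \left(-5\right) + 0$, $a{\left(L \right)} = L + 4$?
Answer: $- \frac{20528}{335} \approx -61.278$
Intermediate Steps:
$a{\left(L \right)} = 4 + L$
$X = -5$ ($X = -5 + 0 = -5$)
$\left(-83 + 99\right) \left(\frac{a{\left(-6 \right)}}{28 + 39} + \frac{21 - 2}{X}\right) = \left(-83 + 99\right) \left(\frac{4 - 6}{28 + 39} + \frac{21 - 2}{-5}\right) = 16 \left(- \frac{2}{67} + \left(21 - 2\right) \left(- \frac{1}{5}\right)\right) = 16 \left(\left(-2\right) \frac{1}{67} + 19 \left(- \frac{1}{5}\right)\right) = 16 \left(- \frac{2}{67} - \frac{19}{5}\right) = 16 \left(- \frac{1283}{335}\right) = - \frac{20528}{335}$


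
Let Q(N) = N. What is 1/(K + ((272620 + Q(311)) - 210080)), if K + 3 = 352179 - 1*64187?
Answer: 1/350840 ≈ 2.8503e-6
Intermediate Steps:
K = 287989 (K = -3 + (352179 - 1*64187) = -3 + (352179 - 64187) = -3 + 287992 = 287989)
1/(K + ((272620 + Q(311)) - 210080)) = 1/(287989 + ((272620 + 311) - 210080)) = 1/(287989 + (272931 - 210080)) = 1/(287989 + 62851) = 1/350840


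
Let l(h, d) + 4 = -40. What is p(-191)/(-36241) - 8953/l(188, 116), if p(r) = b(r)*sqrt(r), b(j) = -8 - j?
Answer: 8953/44 - 183*I*sqrt(191)/36241 ≈ 203.48 - 0.069786*I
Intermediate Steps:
l(h, d) = -44 (l(h, d) = -4 - 40 = -44)
p(r) = sqrt(r)*(-8 - r) (p(r) = (-8 - r)*sqrt(r) = sqrt(r)*(-8 - r))
p(-191)/(-36241) - 8953/l(188, 116) = (sqrt(-191)*(-8 - 1*(-191)))/(-36241) - 8953/(-44) = ((I*sqrt(191))*(-8 + 191))*(-1/36241) - 8953*(-1/44) = ((I*sqrt(191))*183)*(-1/36241) + 8953/44 = (183*I*sqrt(191))*(-1/36241) + 8953/44 = -183*I*sqrt(191)/36241 + 8953/44 = 8953/44 - 183*I*sqrt(191)/36241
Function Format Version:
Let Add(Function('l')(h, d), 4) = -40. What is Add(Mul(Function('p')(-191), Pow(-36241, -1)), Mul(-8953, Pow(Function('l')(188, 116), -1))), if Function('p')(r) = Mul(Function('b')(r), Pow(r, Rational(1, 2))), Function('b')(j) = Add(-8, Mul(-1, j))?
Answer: Add(Rational(8953, 44), Mul(Rational(-183, 36241), I, Pow(191, Rational(1, 2)))) ≈ Add(203.48, Mul(-0.069786, I))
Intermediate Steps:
Function('l')(h, d) = -44 (Function('l')(h, d) = Add(-4, -40) = -44)
Function('p')(r) = Mul(Pow(r, Rational(1, 2)), Add(-8, Mul(-1, r))) (Function('p')(r) = Mul(Add(-8, Mul(-1, r)), Pow(r, Rational(1, 2))) = Mul(Pow(r, Rational(1, 2)), Add(-8, Mul(-1, r))))
Add(Mul(Function('p')(-191), Pow(-36241, -1)), Mul(-8953, Pow(Function('l')(188, 116), -1))) = Add(Mul(Mul(Pow(-191, Rational(1, 2)), Add(-8, Mul(-1, -191))), Pow(-36241, -1)), Mul(-8953, Pow(-44, -1))) = Add(Mul(Mul(Mul(I, Pow(191, Rational(1, 2))), Add(-8, 191)), Rational(-1, 36241)), Mul(-8953, Rational(-1, 44))) = Add(Mul(Mul(Mul(I, Pow(191, Rational(1, 2))), 183), Rational(-1, 36241)), Rational(8953, 44)) = Add(Mul(Mul(183, I, Pow(191, Rational(1, 2))), Rational(-1, 36241)), Rational(8953, 44)) = Add(Mul(Rational(-183, 36241), I, Pow(191, Rational(1, 2))), Rational(8953, 44)) = Add(Rational(8953, 44), Mul(Rational(-183, 36241), I, Pow(191, Rational(1, 2))))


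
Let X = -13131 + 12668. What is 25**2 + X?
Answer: 162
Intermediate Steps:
X = -463
25**2 + X = 25**2 - 463 = 625 - 463 = 162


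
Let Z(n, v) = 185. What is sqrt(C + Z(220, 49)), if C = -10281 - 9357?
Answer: 7*I*sqrt(397) ≈ 139.47*I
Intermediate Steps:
C = -19638
sqrt(C + Z(220, 49)) = sqrt(-19638 + 185) = sqrt(-19453) = 7*I*sqrt(397)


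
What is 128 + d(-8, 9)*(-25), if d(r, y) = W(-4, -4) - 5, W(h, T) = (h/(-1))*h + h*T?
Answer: 253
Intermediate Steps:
W(h, T) = -h² + T*h (W(h, T) = (h*(-1))*h + T*h = (-h)*h + T*h = -h² + T*h)
d(r, y) = -5 (d(r, y) = -4*(-4 - 1*(-4)) - 5 = -4*(-4 + 4) - 5 = -4*0 - 5 = 0 - 5 = -5)
128 + d(-8, 9)*(-25) = 128 - 5*(-25) = 128 + 125 = 253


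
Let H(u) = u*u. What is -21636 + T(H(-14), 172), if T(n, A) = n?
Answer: -21440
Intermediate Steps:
H(u) = u²
-21636 + T(H(-14), 172) = -21636 + (-14)² = -21636 + 196 = -21440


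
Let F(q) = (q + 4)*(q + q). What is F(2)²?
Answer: 576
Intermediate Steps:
F(q) = 2*q*(4 + q) (F(q) = (4 + q)*(2*q) = 2*q*(4 + q))
F(2)² = (2*2*(4 + 2))² = (2*2*6)² = 24² = 576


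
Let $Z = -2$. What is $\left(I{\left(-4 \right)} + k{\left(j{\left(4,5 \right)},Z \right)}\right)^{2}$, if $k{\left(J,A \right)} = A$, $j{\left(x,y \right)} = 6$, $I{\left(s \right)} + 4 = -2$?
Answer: $64$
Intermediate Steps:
$I{\left(s \right)} = -6$ ($I{\left(s \right)} = -4 - 2 = -6$)
$\left(I{\left(-4 \right)} + k{\left(j{\left(4,5 \right)},Z \right)}\right)^{2} = \left(-6 - 2\right)^{2} = \left(-8\right)^{2} = 64$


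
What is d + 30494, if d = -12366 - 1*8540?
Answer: 9588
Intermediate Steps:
d = -20906 (d = -12366 - 8540 = -20906)
d + 30494 = -20906 + 30494 = 9588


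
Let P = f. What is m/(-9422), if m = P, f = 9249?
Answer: -9249/9422 ≈ -0.98164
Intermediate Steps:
P = 9249
m = 9249
m/(-9422) = 9249/(-9422) = 9249*(-1/9422) = -9249/9422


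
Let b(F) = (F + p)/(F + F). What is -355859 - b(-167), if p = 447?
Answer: -59428313/167 ≈ -3.5586e+5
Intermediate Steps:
b(F) = (447 + F)/(2*F) (b(F) = (F + 447)/(F + F) = (447 + F)/((2*F)) = (447 + F)*(1/(2*F)) = (447 + F)/(2*F))
-355859 - b(-167) = -355859 - (447 - 167)/(2*(-167)) = -355859 - (-1)*280/(2*167) = -355859 - 1*(-140/167) = -355859 + 140/167 = -59428313/167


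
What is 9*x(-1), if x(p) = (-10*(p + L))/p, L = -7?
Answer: -720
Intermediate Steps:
x(p) = (70 - 10*p)/p (x(p) = (-10*(p - 7))/p = (-10*(-7 + p))/p = (70 - 10*p)/p)
9*x(-1) = 9*(-10 + 70/(-1)) = 9*(-10 + 70*(-1)) = 9*(-10 - 70) = 9*(-80) = -720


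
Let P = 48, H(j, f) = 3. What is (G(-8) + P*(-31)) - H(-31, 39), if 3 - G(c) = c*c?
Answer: -1552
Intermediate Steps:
G(c) = 3 - c² (G(c) = 3 - c*c = 3 - c²)
(G(-8) + P*(-31)) - H(-31, 39) = ((3 - 1*(-8)²) + 48*(-31)) - 1*3 = ((3 - 1*64) - 1488) - 3 = ((3 - 64) - 1488) - 3 = (-61 - 1488) - 3 = -1549 - 3 = -1552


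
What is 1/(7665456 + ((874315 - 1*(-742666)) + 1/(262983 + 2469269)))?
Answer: 2732252/25361957058125 ≈ 1.0773e-7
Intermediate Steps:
1/(7665456 + ((874315 - 1*(-742666)) + 1/(262983 + 2469269))) = 1/(7665456 + ((874315 + 742666) + 1/2732252)) = 1/(7665456 + (1616981 + 1/2732252)) = 1/(7665456 + 4417999571213/2732252) = 1/(25361957058125/2732252) = 2732252/25361957058125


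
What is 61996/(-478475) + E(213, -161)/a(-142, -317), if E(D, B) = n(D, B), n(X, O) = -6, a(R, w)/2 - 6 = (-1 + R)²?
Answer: -253912721/1957441225 ≈ -0.12972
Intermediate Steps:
a(R, w) = 12 + 2*(-1 + R)²
E(D, B) = -6
61996/(-478475) + E(213, -161)/a(-142, -317) = 61996/(-478475) - 6/(12 + 2*(-1 - 142)²) = 61996*(-1/478475) - 6/(12 + 2*(-143)²) = -61996/478475 - 6/(12 + 2*20449) = -61996/478475 - 6/(12 + 40898) = -61996/478475 - 6/40910 = -61996/478475 - 6*1/40910 = -61996/478475 - 3/20455 = -253912721/1957441225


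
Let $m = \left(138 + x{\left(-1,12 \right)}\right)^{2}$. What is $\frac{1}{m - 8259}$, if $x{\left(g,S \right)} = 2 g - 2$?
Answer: $\frac{1}{9697} \approx 0.00010312$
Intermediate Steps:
$x{\left(g,S \right)} = -2 + 2 g$
$m = 17956$ ($m = \left(138 + \left(-2 + 2 \left(-1\right)\right)\right)^{2} = \left(138 - 4\right)^{2} = 134^{2} = 17956$)
$\frac{1}{m - 8259} = \frac{1}{17956 - 8259} = \frac{1}{9697}$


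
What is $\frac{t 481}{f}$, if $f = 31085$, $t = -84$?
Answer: $- \frac{40404}{31085} \approx -1.2998$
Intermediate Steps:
$\frac{t 481}{f} = \frac{\left(-84\right) 481}{31085} = \left(-40404\right) \frac{1}{31085} = - \frac{40404}{31085}$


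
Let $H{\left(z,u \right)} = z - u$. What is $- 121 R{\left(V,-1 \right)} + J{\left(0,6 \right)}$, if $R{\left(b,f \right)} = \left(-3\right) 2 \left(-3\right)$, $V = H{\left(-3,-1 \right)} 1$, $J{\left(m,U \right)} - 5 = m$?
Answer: $-2173$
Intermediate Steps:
$J{\left(m,U \right)} = 5 + m$
$V = -2$ ($V = \left(-3 - -1\right) 1 = \left(-3 + 1\right) 1 = \left(-2\right) 1 = -2$)
$R{\left(b,f \right)} = 18$ ($R{\left(b,f \right)} = \left(-6\right) \left(-3\right) = 18$)
$- 121 R{\left(V,-1 \right)} + J{\left(0,6 \right)} = \left(-121\right) 18 + \left(5 + 0\right) = -2178 + 5 = -2173$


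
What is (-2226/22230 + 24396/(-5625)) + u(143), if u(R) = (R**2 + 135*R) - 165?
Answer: 6110866882/154375 ≈ 39585.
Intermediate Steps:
u(R) = -165 + R**2 + 135*R
(-2226/22230 + 24396/(-5625)) + u(143) = (-2226/22230 + 24396/(-5625)) + (-165 + 143**2 + 135*143) = (-2226*1/22230 + 24396*(-1/5625)) + (-165 + 20449 + 19305) = (-371/3705 - 8132/1875) + 39589 = -684993/154375 + 39589 = 6110866882/154375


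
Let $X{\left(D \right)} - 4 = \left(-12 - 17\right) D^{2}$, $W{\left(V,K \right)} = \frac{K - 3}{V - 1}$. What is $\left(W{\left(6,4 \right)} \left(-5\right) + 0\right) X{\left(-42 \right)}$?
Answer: $51152$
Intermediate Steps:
$W{\left(V,K \right)} = \frac{-3 + K}{-1 + V}$
$X{\left(D \right)} = 4 - 29 D^{2}$ ($X{\left(D \right)} = 4 + \left(-12 - 17\right) D^{2} = 4 - 29 D^{2}$)
$\left(W{\left(6,4 \right)} \left(-5\right) + 0\right) X{\left(-42 \right)} = \left(\frac{-3 + 4}{-1 + 6} \left(-5\right) + 0\right) \left(4 - 29 \left(-42\right)^{2}\right) = \left(\frac{1}{5} \cdot 1 \left(-5\right) + 0\right) \left(4 - 51156\right) = \left(\frac{1}{5} \left(-5\right) + 0\right) \left(-51152\right) = \left(-1 + 0\right) \left(-51152\right) = \left(-1\right) \left(-51152\right) = 51152$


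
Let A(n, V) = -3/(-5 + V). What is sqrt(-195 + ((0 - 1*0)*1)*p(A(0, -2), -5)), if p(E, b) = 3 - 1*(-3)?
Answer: I*sqrt(195) ≈ 13.964*I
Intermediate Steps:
p(E, b) = 6 (p(E, b) = 3 + 3 = 6)
sqrt(-195 + ((0 - 1*0)*1)*p(A(0, -2), -5)) = sqrt(-195 + ((0 - 1*0)*1)*6) = sqrt(-195 + ((0 + 0)*1)*6) = sqrt(-195 + (0*1)*6) = sqrt(-195 + 0*6) = sqrt(-195 + 0) = sqrt(-195) = I*sqrt(195)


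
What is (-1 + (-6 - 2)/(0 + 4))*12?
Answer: -36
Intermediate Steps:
(-1 + (-6 - 2)/(0 + 4))*12 = (-1 - 8/4)*12 = (-1 - 8*1/4)*12 = (-1 - 2)*12 = -3*12 = -36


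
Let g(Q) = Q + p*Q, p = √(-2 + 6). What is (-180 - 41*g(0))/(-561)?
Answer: 60/187 ≈ 0.32086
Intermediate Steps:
p = 2 (p = √4 = 2)
g(Q) = 3*Q (g(Q) = Q + 2*Q = 3*Q)
(-180 - 41*g(0))/(-561) = (-180 - 123*0)/(-561) = (-180 - 41*0)*(-1/561) = (-180 + 0)*(-1/561) = -180*(-1/561) = 60/187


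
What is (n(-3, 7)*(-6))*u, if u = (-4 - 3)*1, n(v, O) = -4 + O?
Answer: 126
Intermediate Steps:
u = -7 (u = -7*1 = -7)
(n(-3, 7)*(-6))*u = ((-4 + 7)*(-6))*(-7) = (3*(-6))*(-7) = -18*(-7) = 126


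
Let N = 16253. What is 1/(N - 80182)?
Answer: -1/63929 ≈ -1.5642e-5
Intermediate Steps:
1/(N - 80182) = 1/(16253 - 80182) = 1/(-63929) = -1/63929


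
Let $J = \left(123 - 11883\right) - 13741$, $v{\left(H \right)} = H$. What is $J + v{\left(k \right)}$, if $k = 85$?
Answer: $-25416$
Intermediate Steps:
$J = -25501$ ($J = -11760 - 13741 = -25501$)
$J + v{\left(k \right)} = -25501 + 85 = -25416$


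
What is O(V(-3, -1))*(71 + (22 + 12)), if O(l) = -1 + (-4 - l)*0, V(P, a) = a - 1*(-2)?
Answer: -105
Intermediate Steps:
V(P, a) = 2 + a (V(P, a) = a + 2 = 2 + a)
O(l) = -1 (O(l) = -1 + 0 = -1)
O(V(-3, -1))*(71 + (22 + 12)) = -(71 + (22 + 12)) = -(71 + 34) = -1*105 = -105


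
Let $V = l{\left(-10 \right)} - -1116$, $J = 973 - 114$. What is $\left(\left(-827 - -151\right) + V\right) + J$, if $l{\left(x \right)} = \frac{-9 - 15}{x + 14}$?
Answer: $1293$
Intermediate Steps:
$l{\left(x \right)} = - \frac{24}{14 + x}$
$J = 859$ ($J = 973 - 114 = 859$)
$V = 1110$ ($V = - \frac{24}{14 - 10} - -1116 = - \frac{24}{4} + 1116 = \left(-24\right) \frac{1}{4} + 1116 = -6 + 1116 = 1110$)
$\left(\left(-827 - -151\right) + V\right) + J = \left(\left(-827 - -151\right) + 1110\right) + 859 = \left(\left(-827 + 151\right) + 1110\right) + 859 = \left(-676 + 1110\right) + 859 = 434 + 859 = 1293$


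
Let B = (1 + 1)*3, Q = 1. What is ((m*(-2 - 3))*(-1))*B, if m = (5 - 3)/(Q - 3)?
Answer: -30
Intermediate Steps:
m = -1 (m = (5 - 3)/(1 - 3) = 2/(-2) = 2*(-½) = -1)
B = 6 (B = 2*3 = 6)
((m*(-2 - 3))*(-1))*B = (-(-2 - 3)*(-1))*6 = (-1*(-5)*(-1))*6 = (5*(-1))*6 = -5*6 = -30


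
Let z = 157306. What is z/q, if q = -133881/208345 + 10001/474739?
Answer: -7779528664001615/30737436857 ≈ -2.5310e+5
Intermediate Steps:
q = -61474873714/98909496955 (q = -133881*1/208345 + 10001*(1/474739) = -133881/208345 + 10001/474739 = -61474873714/98909496955 ≈ -0.62153)
z/q = 157306/(-61474873714/98909496955) = 157306*(-98909496955/61474873714) = -7779528664001615/30737436857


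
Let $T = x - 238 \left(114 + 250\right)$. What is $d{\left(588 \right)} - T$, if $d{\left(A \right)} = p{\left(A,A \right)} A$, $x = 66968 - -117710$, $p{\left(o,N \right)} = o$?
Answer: $247698$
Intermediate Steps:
$x = 184678$ ($x = 66968 + 117710 = 184678$)
$T = 98046$ ($T = 184678 - 238 \left(114 + 250\right) = 184678 - 238 \cdot 364 = 184678 - 86632 = 98046$)
$d{\left(A \right)} = A^{2}$ ($d{\left(A \right)} = A A = A^{2}$)
$d{\left(588 \right)} - T = 588^{2} - 98046 = 345744 - 98046 = 247698$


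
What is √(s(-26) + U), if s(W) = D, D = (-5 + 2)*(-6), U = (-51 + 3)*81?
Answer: 3*I*√430 ≈ 62.209*I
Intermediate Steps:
U = -3888 (U = -48*81 = -3888)
D = 18 (D = -3*(-6) = 18)
s(W) = 18
√(s(-26) + U) = √(18 - 3888) = √(-3870) = 3*I*√430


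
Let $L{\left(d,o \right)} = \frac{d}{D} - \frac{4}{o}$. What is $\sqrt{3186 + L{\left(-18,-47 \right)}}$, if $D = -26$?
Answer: $\frac{\sqrt{1189690931}}{611} \approx 56.452$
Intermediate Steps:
$L{\left(d,o \right)} = - \frac{4}{o} - \frac{d}{26}$ ($L{\left(d,o \right)} = \frac{d}{-26} - \frac{4}{o} = d \left(- \frac{1}{26}\right) - \frac{4}{o} = - \frac{d}{26} - \frac{4}{o} = - \frac{4}{o} - \frac{d}{26}$)
$\sqrt{3186 + L{\left(-18,-47 \right)}} = \sqrt{3186 - \left(- \frac{9}{13} + \frac{4}{-47}\right)} = \sqrt{3186 + \left(\left(-4\right) \left(- \frac{1}{47}\right) + \frac{9}{13}\right)} = \sqrt{3186 + \left(\frac{4}{47} + \frac{9}{13}\right)} = \sqrt{3186 + \frac{475}{611}} = \sqrt{\frac{1947121}{611}} = \frac{\sqrt{1189690931}}{611}$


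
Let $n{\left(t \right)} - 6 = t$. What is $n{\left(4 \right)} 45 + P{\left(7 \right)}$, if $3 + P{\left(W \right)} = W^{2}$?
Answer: $496$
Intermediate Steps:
$n{\left(t \right)} = 6 + t$
$P{\left(W \right)} = -3 + W^{2}$
$n{\left(4 \right)} 45 + P{\left(7 \right)} = \left(6 + 4\right) 45 - \left(3 - 7^{2}\right) = 10 \cdot 45 + \left(-3 + 49\right) = 450 + 46 = 496$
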